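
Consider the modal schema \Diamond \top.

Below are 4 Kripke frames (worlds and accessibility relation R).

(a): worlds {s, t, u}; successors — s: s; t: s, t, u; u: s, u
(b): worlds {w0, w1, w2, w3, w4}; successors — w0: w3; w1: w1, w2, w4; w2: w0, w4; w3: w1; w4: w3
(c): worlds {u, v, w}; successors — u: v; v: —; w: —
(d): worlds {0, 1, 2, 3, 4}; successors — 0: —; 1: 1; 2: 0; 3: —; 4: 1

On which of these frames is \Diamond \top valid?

(a), (b)

Frame correspondent (Sahlqvist): \forall x \exists y Rxy — i.e. seriality.
(a): ✓.
(b): ✓.
(c): fails — world v has no successor.
(d): fails — world 0 has no successor.
Valid on: (a), (b).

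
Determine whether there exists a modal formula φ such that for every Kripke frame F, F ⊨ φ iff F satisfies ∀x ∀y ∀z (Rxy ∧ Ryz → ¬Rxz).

Modal frame validity is preserved under surjective bounded morphisms.
The 3-cycle (worlds s,t,u with s→t→u→s) is intransitive. Mapping every world to a single reflexive point • is a surjective bounded morphism; the reflexive point is not intransitive (R••∧R•• but R••).
So no modal formula (or set of formulas) defines exactly the intransitive frames.

No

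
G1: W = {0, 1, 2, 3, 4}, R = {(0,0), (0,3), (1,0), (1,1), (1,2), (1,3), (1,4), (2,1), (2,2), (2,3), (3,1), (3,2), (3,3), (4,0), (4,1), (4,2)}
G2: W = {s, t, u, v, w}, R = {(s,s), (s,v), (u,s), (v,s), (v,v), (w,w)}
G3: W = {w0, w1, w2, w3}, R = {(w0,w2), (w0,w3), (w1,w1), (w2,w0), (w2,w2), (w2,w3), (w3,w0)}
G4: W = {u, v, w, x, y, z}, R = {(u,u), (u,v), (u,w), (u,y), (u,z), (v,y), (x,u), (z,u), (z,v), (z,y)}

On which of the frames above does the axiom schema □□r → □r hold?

The schema corresponds to density: ∀x ∀y (Rxy → ∃z (Rxz ∧ Rzy)).
G1: condition met.
G2: condition met.
G3: fails — Rw3w0 but no z with Rw3z and Rzw0.
G4: fails — Rvy but no t with Rvt and Rty.
Valid on: G1, G2.

G1, G2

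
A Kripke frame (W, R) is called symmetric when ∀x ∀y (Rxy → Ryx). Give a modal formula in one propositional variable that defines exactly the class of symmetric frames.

This is symmetry; the standard corresponding axiom is B: r → □◇r.
Suppose r→□◇r is valid. Take Rxy and set V(r)={x}. Then r at x, so □◇r at x, so ◇r at y, so some z with Ryz has r; z=x, i.e. Ryx.

r → □◇r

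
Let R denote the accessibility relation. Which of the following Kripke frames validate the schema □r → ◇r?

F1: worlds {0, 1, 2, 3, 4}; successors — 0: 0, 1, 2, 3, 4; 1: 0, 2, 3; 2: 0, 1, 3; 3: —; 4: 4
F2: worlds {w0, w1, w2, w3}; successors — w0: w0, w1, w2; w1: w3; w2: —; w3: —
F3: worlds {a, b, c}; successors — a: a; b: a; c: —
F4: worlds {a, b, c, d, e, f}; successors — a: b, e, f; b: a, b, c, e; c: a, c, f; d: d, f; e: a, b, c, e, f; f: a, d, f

This is the axiom for seriality; its first-order frame correspondent is ∀x ∃y Rxy.
F1: fails — world 3 has no successor.
F2: fails — world w2 has no successor.
F3: fails — world c has no successor.
F4: ✓.

F4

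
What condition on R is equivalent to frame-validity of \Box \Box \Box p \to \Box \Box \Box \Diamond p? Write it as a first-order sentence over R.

\forall x \forall z (x R^3 z \to \exists w (x R^3 w \wedge zRw))

This is a Sahlqvist (Geach-type) schema ◇^0□^3p → □^3◇^1p.
Minimal-valuation argument: fix x; take any y with xR^0y and any z with xR^3z. Set V(p) to the set of worlds R-reachable from y in exactly 3 steps. Then □^3p holds at y, so the antecedent holds at x; validity forces ◇^1p at z, giving a w with zR^1w and yR^3w.
First-order correspondent: \forall x \forall z (x R^3 z \to \exists w (x R^3 w \wedge zRw)).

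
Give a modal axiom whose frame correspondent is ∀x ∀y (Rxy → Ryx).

The condition is symmetry. The B schema s → □◇s defines it.
Suppose s→□◇s is valid. Take Rxy and set V(s)={x}. Then s at x, so □◇s at x, so ◇s at y, so some z with Ryz has s; z=x, i.e. Ryx.

s → □◇s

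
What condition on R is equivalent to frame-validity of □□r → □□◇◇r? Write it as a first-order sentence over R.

∀x ∀z (xR²z → ∃w (xR²w ∧ zR²w))

This is a Sahlqvist (Geach-type) schema ◇^0□^2r → □^2◇^2r.
First-order correspondent: ∀x ∀z (xR²z → ∃w (xR²w ∧ zR²w)).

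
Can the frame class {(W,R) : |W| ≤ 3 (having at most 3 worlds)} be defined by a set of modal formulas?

Not modally definable

If a class were modally definable it would be closed under disjoint unions (Goldblatt–Thomason).
Any modal formula valid on each of 4 disjoint one-world frames is valid on their disjoint union (validity is preserved under disjoint unions). Each one-world frame has |W|=1≤3, but the union has |W|=4.
So no modal formula (or set of formulas) defines exactly the |W|≤3 frames.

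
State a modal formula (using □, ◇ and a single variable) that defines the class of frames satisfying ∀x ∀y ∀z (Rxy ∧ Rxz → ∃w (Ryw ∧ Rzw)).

This is convergence; the standard corresponding axiom is .2: ◇□s → □◇s.
Suppose ◇□s→□◇s is valid. Take Rxy, Rxz and set V(s)={w : Ryw}. Then □s at y so ◇□s at x, so □◇s at x, so ◇s at z, giving w with Rzw and Ryw.

◇□s → □◇s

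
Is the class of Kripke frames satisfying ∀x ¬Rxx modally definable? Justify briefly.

Modal frame validity is preserved under surjective bounded morphisms.
The 4-cycle (worlds a,b,c,d with a→b→c→d→a) is irreflexive, and the map sending every world to a single reflexive point • is a surjective bounded morphism (forth: every edge maps to (•,•); back: every world has a successor). So any modal formula valid on the 4-cycle is also valid on the reflexive point, which is not irreflexive.
So the class is not modally definable.

Not definable by any modal formula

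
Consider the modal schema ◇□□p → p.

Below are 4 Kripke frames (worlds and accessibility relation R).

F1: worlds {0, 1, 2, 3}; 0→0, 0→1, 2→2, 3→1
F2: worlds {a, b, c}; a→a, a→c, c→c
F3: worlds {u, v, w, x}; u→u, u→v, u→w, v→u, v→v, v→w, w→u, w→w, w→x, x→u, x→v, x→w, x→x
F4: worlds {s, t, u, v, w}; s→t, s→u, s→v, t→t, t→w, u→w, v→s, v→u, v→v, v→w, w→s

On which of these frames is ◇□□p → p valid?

F3

The schema corresponds to a generalized confluence (Geach) condition: ∀x ∀y (xRy → ∃w (yR²w ∧ x = w)).
F1: fails — 0R1 but no w with 1R²w and 0=w.
F2: fails — aRc but no w with cR²w and a=w.
F3: ✓.
F4: fails — vRu but no w* with uR²w* and v=w*.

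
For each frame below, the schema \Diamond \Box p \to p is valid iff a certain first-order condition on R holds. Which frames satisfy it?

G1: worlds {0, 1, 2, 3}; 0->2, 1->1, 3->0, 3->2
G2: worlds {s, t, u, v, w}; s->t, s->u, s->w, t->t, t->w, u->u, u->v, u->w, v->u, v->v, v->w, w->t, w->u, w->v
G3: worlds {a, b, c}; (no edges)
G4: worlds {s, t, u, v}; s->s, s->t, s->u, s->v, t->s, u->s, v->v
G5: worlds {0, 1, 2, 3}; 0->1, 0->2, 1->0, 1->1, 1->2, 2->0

G3

Frame correspondent (Sahlqvist): \forall x \forall y (xRy \to \exists w (yRw \wedge x = w)) — i.e. a generalized confluence (Geach) condition.
G1: fails — 0R2 but no w with 2Rw and 0=w.
G2: fails — sRt but no w* with tRw* and s=w*.
G3: condition met.
G4: fails — sRv but no w with vRw and s=w.
G5: fails — 1R2 but no w with 2Rw and 1=w.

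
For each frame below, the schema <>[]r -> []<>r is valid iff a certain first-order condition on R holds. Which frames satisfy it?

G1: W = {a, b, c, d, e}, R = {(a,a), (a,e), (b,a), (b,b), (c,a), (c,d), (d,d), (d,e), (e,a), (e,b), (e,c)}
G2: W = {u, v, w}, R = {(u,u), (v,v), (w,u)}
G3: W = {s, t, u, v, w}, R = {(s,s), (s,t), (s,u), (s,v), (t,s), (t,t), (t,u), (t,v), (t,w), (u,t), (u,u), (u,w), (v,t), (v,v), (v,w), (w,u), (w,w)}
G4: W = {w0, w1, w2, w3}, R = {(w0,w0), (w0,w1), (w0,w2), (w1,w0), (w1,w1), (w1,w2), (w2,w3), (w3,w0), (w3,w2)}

Frame correspondent (Sahlqvist): forall x forall y forall z (Rxy & Rxz -> exists w (Ryw & Rzw)) — i.e. convergence.
G1: fails — Rdd and Rde but d and e have no common successor.
G2: holds.
G3: holds.
G4: fails — Rw0w1 and Rw0w2 but w1 and w2 have no common successor.

G2, G3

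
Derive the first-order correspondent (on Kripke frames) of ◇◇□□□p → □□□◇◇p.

This is a Sahlqvist (Geach-type) schema ◇^2□^3p → □^3◇^2p.
Minimal-valuation argument: fix x; take any y with xR^2y and any z with xR^3z. Set V(p) to the set of worlds R-reachable from y in exactly 3 steps. Then □^3p holds at y, so the antecedent holds at x; validity forces ◇^2p at z, giving a w with zR^2w and yR^3w.
First-order correspondent: ∀x ∀y ∀z ((xR²y ∧ xR³z) → ∃w (yR³w ∧ zR²w)).

∀x ∀y ∀z ((xR²y ∧ xR³z) → ∃w (yR³w ∧ zR²w))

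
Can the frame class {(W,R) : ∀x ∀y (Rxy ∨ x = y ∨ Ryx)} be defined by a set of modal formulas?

No — not modally definable

If a class were modally definable it would be closed under disjoint unions (Goldblatt–Thomason).
Take 4 disjoint single-world reflexive frames: each is trivially connected, but their disjoint union has 4 worlds with no edge between distinct components, so it is not connected.
Hence connectedness of R is not modally definable.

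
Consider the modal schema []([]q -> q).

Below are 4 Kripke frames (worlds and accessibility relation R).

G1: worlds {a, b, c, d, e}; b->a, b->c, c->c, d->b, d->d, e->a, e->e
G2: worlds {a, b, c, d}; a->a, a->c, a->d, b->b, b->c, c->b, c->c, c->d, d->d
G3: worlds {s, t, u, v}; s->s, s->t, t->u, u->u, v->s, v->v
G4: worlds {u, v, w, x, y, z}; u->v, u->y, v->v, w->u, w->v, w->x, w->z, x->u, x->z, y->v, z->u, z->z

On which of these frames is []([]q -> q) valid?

Frame correspondent (Sahlqvist): forall x forall y (Rxy -> Ryy) — i.e. shift-reflexivity.
G1: fails — Rea but not Raa.
G2: ✓.
G3: fails — Rst but not Rtt.
G4: fails — Rwu but not Ruu.
Valid on: G2.

G2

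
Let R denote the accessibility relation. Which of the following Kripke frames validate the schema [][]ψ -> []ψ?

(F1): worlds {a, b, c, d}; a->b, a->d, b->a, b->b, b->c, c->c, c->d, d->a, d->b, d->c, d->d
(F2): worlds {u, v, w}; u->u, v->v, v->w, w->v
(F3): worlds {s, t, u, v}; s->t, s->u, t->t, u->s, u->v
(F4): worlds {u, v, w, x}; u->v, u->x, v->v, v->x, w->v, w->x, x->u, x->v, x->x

The schema corresponds to density: forall x forall y (Rxy -> exists z (Rxz & Rzy)).
(F1): ✓.
(F2): ✓.
(F3): fails — Ruv but no z with Ruz and Rzv.
(F4): ✓.
Valid on: (F1), (F2), (F4).

(F1), (F2), (F4)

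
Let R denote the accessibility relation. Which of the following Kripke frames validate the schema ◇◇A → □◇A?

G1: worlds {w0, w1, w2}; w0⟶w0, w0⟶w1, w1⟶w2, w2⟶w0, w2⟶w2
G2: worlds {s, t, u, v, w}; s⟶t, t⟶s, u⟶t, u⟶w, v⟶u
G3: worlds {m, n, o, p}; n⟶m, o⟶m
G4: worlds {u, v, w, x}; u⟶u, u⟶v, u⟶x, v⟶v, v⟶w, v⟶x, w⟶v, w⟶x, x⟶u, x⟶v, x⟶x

The schema corresponds to a generalized confluence (Geach) condition: ∀x ∀y ∀z ((xR²y ∧ xRz) → ∃w (y = w ∧ zRw)).
G1: fails — w0R²w0, w0Rw1 but no w with w0=w and w1Rw.
G2: fails — uR²s, uRw but no w* with s=w* and wRw*.
G3: condition met.
G4: fails — uR²u, uRv but no t with u=t and vRt.

G3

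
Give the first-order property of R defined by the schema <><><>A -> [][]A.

This is a Sahlqvist (Geach-type) schema ◇^3□^0A → □^2◇^0A.
Minimal-valuation argument: fix x; take any y with xR^3y and any z with xR^2z. Set V(A) to the set of worlds R-reachable from y in exactly 0 steps. Then □^0A holds at y, so the antecedent holds at x; validity forces ◇^0A at z, giving a w with zR^0w and yR^0w.
First-order correspondent: forall x forall y forall z ((x R^3 y & x R^2 z) -> exists w (y = w & z = w)).

forall x forall y forall z ((x R^3 y & x R^2 z) -> exists w (y = w & z = w))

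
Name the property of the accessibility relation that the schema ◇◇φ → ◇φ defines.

Transitivity

This is frame-equivalent to □φ → □□φ (substitute ¬φ for φ and contrapose).
Suppose □φ→□□φ is valid. Take Rxy, Ryz and set V(φ)={w : Rxw}. Then □φ at x, so □□φ at x, so □φ at y, so φ at z, i.e. Rxz.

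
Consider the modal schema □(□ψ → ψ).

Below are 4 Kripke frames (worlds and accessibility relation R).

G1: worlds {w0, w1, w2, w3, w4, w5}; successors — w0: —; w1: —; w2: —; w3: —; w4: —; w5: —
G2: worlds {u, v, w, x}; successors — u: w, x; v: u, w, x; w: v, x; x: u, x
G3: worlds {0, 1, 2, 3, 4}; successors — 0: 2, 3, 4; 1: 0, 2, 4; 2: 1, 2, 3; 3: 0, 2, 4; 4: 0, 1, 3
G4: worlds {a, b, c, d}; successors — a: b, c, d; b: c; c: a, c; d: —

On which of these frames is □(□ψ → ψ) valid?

This is the axiom for shift-reflexivity; its first-order frame correspondent is ∀x ∀y (Rxy → Ryy).
G1: holds.
G2: fails — Ruw but not Rww.
G3: fails — R10 but not R00.
G4: fails — Rab but not Rbb.
Valid on: G1.

G1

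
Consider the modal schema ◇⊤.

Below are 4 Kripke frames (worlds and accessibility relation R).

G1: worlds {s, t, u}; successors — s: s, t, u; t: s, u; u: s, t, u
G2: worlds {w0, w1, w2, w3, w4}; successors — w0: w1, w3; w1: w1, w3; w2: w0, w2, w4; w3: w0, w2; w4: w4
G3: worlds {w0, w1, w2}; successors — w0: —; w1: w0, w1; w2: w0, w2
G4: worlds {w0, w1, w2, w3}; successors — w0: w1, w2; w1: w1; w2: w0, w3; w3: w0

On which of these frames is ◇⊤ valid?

G1, G2, G4

Frame correspondent (Sahlqvist): ∀x ∃y Rxy — i.e. seriality.
G1: holds.
G2: holds.
G3: fails — world w0 has no successor.
G4: holds.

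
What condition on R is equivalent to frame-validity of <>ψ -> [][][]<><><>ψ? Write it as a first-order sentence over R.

This is a Sahlqvist (Geach-type) schema ◇^1□^0ψ → □^3◇^3ψ.
First-order correspondent: forall x forall y forall z ((xRy & x R^3 z) -> exists w (y = w & z R^3 w)).

forall x forall y forall z ((xRy & x R^3 z) -> exists w (y = w & z R^3 w))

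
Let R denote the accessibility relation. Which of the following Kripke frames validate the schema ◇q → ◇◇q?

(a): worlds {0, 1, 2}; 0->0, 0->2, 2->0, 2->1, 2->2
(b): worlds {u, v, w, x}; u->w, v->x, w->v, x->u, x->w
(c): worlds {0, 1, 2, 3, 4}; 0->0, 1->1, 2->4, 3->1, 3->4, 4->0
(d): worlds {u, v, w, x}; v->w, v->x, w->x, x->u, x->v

The schema corresponds to a generalized confluence (Geach) condition: ∀x ∀y (xRy → ∃w (y = w ∧ xR²w)).
(a): holds.
(b): fails — uRw but no t with w=t and uR²t.
(c): fails — 2R4 but no w with 4=w and 2R²w.
(d): fails — vRw but no t with w=t and vR²t.

(a)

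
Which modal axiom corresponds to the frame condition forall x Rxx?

□p → p

The condition is reflexivity. The T schema □p → p defines it.
Suppose □p→p is valid. At any x set V(p)={w : Rxw}. Then □p holds at x, so p holds at x, i.e. Rxx.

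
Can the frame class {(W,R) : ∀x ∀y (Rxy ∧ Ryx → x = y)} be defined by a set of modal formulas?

If a class were modally definable it would be closed under surjective bounded morphisms (Goldblatt–Thomason).
The 8-cycle (worlds a,b,c,d,e,f,g,h with a→b→c→d→e→f→g→h→a) is antisymmetric. Sending even-indexed worlds to • and odd-indexed worlds to ∘ is a surjective bounded morphism onto the two-world frame with •↔∘, which is not antisymmetric.
So no modal formula (or set of formulas) defines exactly the antisymmetric frames.

Not definable by any modal formula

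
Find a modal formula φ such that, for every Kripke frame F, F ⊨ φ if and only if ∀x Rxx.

□ψ → ψ

This is reflexivity; the standard corresponding axiom is T: □ψ → ψ.
Suppose □ψ→ψ is valid. At any x set V(ψ)={w : Rxw}. Then □ψ holds at x, so ψ holds at x, i.e. Rxx.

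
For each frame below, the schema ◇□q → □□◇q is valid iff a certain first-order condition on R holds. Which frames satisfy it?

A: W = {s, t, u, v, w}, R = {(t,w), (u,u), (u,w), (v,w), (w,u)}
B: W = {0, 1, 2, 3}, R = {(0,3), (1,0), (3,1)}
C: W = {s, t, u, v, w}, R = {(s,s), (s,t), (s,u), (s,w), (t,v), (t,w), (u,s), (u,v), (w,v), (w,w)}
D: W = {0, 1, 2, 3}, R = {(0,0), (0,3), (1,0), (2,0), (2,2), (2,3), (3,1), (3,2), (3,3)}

This is the axiom for a generalized confluence (Geach) condition; its first-order frame correspondent is ∀x ∀y ∀z ((xRy ∧ xR²z) → ∃w (yRw ∧ zRw)).
A: ✓.
B: fails — 0R3, 0R²1 but no w with 3Rw and 1Rw.
C: fails — sRs, sR²v but no w* with sRw* and vRw*.
D: fails — 0R3, 0R²1 but no w with 3Rw and 1Rw.

A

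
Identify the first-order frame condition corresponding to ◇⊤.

◇⊤ holds at w iff w has a successor, so frame-validity of ◇⊤ is exactly seriality. Equivalently via □φ → ◇φ:
Suppose □φ→◇φ is valid. At any x set V(φ)=W. Then □φ at x, so ◇φ at x, so x has a successor.
Conversely, on a frame with seriality the schema holds at every world under every valuation.
So the correspondent is seriality.

seriality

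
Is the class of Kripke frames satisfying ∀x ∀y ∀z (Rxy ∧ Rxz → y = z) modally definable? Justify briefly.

Yes — defined by ◇r → □r

The condition is partial functionality. A defining modal formula is ◇r → □r.
Suppose ◇r→□r is valid. Take Rxy, Rxz and set V(r)={y}. Then ◇r at x, so □r at x, so r at z, i.e. z=y.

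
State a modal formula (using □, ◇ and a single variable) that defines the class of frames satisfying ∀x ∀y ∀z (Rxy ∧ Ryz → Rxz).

A defining formula is □q → □□q (the 4 axiom).
Suppose □q→□□q is valid. Take Rxy, Ryz and set V(q)={w : Rxw}. Then □q at x, so □□q at x, so □q at y, so q at z, i.e. Rxz.

□q → □□q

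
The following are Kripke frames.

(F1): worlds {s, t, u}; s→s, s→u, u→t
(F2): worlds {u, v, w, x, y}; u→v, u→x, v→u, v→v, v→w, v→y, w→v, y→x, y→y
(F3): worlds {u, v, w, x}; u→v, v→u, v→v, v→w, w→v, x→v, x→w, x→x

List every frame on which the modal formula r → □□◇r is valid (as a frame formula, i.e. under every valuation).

The schema corresponds to a generalized confluence (Geach) condition: ∀x ∀z (xR²z → ∃w (x = w ∧ zRw)).
(F1): fails — sR²t but no w with s=w and tRw.
(F2): fails — uR²u but no t with u=t and uRt.
(F3): fails — uR²u but no t with u=t and uRt.

none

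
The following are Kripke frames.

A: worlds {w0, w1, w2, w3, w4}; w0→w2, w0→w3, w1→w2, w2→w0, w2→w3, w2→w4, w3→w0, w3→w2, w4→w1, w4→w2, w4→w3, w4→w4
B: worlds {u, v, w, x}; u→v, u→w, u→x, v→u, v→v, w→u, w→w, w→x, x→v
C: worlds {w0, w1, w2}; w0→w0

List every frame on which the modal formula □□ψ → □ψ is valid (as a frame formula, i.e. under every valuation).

The schema corresponds to density: ∀x ∀y (Rxy → ∃z (Rxz ∧ Rzy)).
A: fails — Rw1w2 but no z with Rw1z and Rzw2.
B: ✓.
C: ✓.

B, C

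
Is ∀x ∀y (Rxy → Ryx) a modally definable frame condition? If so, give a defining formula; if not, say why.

Yes: it is symmetry, defined by the B schema q → □◇q.

Definable; q → □◇q defines it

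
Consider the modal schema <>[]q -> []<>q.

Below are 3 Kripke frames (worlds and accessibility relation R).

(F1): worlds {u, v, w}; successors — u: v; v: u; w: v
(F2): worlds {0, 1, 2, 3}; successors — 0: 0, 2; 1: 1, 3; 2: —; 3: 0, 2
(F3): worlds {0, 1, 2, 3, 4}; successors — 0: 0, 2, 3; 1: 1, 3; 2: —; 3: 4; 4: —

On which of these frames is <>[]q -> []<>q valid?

This is the axiom for convergence; its first-order frame correspondent is forall x forall y forall z (Rxy & Rxz -> exists w (Ryw & Rzw)).
(F1): condition met.
(F2): fails — R00 and R02 but 0 and 2 have no common successor.
(F3): fails — R00 and R02 but 0 and 2 have no common successor.
Valid on: (F1).

(F1)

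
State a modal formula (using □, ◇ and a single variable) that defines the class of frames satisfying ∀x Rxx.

□p → p

A defining formula is □p → p (the T axiom).
Suppose □p→p is valid. At any x set V(p)={w : Rxw}. Then □p holds at x, so p holds at x, i.e. Rxx.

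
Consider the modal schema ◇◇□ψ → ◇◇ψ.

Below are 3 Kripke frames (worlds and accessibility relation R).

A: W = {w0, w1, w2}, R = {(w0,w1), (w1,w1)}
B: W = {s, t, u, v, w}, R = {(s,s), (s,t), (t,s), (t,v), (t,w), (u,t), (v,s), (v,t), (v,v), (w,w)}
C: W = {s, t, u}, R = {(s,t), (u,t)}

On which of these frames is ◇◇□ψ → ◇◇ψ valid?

The schema corresponds to a generalized confluence (Geach) condition: ∀x ∀y (xR²y → ∃w (yRw ∧ xR²w)).
A: holds.
B: holds.
C: holds.

A, B, C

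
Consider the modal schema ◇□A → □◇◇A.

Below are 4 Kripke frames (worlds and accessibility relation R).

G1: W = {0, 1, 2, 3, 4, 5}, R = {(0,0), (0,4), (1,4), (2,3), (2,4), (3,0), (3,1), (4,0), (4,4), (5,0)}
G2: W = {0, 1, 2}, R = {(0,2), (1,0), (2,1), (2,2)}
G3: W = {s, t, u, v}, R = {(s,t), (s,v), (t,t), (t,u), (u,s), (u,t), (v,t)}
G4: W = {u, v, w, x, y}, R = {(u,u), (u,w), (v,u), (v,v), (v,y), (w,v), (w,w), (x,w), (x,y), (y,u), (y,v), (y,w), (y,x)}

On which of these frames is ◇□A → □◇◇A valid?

This is the axiom for a generalized confluence (Geach) condition; its first-order frame correspondent is ∀x ∀y ∀z ((xRy ∧ xRz) → ∃w (yRw ∧ zR²w)).
G1: ✓.
G2: fails — 2R1, 2R1 but no w with 1Rw and 1R²w.
G3: ✓.
G4: ✓.
Valid on: G1, G3, G4.

G1, G3, G4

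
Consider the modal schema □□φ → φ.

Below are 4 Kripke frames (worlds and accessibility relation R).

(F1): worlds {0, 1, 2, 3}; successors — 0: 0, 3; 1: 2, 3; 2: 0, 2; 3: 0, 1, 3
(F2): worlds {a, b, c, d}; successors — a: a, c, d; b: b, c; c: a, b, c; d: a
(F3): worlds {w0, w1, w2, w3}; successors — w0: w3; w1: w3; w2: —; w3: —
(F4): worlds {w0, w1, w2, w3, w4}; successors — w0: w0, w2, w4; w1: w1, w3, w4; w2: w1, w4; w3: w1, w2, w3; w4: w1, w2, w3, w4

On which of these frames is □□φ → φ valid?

(F1), (F2), (F4)

Frame correspondent (Sahlqvist): ∀x ∃w (xR²w ∧ x = w) — i.e. a generalized confluence (Geach) condition.
(F1): condition met.
(F2): condition met.
(F3): fails — at w0 but no w with w0R²w and w0=w.
(F4): condition met.
Valid on: (F1), (F2), (F4).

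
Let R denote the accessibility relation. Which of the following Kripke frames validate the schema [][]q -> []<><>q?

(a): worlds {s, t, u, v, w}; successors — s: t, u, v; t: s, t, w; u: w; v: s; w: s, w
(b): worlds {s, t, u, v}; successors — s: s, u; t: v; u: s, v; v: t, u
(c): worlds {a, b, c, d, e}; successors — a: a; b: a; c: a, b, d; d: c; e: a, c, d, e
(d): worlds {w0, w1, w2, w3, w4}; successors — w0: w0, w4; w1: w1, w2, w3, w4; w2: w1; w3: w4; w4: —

(a), (c)

This is the axiom for a generalized confluence (Geach) condition; its first-order frame correspondent is forall x forall z (xRz -> exists w (x R^2 w & z R^2 w)).
(a): ✓.
(b): fails — tRv but no w with tR²w and vR²w.
(c): ✓.
(d): fails — w0Rw4 but no w with w0R²w and w4R²w.
Valid on: (a), (c).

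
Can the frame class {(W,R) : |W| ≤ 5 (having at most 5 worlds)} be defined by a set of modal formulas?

Not modally definable

Modal frame validity is preserved under disjoint unions.
Any modal formula valid on each of 6 disjoint one-world frames is valid on their disjoint union (validity is preserved under disjoint unions). Each one-world frame has |W|=1≤5, but the union has |W|=6.
So no modal formula (or set of formulas) defines exactly the |W|≤5 frames.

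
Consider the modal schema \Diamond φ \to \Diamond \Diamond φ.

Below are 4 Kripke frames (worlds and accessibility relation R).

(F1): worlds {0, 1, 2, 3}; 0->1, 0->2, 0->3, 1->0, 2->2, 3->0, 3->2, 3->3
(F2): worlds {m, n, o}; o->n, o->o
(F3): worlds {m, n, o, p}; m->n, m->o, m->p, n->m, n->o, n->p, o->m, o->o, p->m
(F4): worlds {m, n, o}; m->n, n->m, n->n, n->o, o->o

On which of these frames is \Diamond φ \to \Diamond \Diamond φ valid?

(F2), (F4)

This is the axiom for a generalized confluence (Geach) condition; its first-order frame correspondent is \forall x \forall y (xRy \to \exists w (y = w \wedge x R^2 w)).
(F1): fails — 0R1 but no w with 1=w and 0R²w.
(F2): satisfies the condition.
(F3): fails — mRn but no w with n=w and mR²w.
(F4): satisfies the condition.
Valid on: (F2), (F4).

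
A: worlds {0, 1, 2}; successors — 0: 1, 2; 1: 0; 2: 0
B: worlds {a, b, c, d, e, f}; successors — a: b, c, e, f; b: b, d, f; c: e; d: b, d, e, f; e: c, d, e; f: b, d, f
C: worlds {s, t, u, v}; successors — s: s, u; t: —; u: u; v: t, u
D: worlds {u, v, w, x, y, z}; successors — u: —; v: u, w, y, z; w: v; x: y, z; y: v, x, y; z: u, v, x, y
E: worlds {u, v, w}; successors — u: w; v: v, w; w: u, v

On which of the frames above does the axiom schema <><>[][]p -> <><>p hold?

Frame correspondent (Sahlqvist): forall x forall y (x R^2 y -> exists w (y R^2 w & x R^2 w)) — i.e. a generalized confluence (Geach) condition.
A: condition met.
B: condition met.
C: condition met.
D: fails — vR²u but no t with uR²t and vR²t.
E: condition met.

A, B, C, E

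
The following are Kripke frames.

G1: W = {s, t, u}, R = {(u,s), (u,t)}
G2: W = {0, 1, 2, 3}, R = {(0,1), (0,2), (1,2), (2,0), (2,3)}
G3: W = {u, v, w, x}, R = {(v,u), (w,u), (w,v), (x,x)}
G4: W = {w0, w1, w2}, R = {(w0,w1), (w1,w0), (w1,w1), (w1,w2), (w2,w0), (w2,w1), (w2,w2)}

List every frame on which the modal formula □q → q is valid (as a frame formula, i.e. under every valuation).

none

The schema corresponds to reflexivity: ∀x Rxx.
G1: fails — world s does not see itself.
G2: fails — world 0 does not see itself.
G3: fails — world u does not see itself.
G4: fails — world w0 does not see itself.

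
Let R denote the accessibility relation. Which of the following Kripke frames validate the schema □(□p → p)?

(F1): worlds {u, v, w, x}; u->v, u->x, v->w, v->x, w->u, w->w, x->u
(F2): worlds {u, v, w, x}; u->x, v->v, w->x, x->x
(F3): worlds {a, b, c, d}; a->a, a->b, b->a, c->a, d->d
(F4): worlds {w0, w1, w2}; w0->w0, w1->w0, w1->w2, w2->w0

This is the axiom for shift-reflexivity; its first-order frame correspondent is ∀x ∀y (Rxy → Ryy).
(F1): fails — Ruv but not Rvv.
(F2): condition met.
(F3): fails — Rab but not Rbb.
(F4): fails — Rw1w2 but not Rw2w2.

(F2)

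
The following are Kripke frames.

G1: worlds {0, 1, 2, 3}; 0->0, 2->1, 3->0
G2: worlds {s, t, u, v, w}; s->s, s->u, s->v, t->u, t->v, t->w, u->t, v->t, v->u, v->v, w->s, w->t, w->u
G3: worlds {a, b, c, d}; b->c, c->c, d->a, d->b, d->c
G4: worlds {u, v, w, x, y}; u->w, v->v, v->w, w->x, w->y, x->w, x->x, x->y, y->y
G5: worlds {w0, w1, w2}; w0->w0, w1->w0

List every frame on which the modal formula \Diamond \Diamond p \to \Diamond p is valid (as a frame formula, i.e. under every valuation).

G1, G3, G5

The schema corresponds to transitivity: \forall x \forall y \forall z (Rxy \wedge Ryz \to Rxz).
G1: condition met.
G2: fails — Rwt and Rtv but not Rwv.
G3: condition met.
G4: fails — Ruw and Rwx but not Rux.
G5: condition met.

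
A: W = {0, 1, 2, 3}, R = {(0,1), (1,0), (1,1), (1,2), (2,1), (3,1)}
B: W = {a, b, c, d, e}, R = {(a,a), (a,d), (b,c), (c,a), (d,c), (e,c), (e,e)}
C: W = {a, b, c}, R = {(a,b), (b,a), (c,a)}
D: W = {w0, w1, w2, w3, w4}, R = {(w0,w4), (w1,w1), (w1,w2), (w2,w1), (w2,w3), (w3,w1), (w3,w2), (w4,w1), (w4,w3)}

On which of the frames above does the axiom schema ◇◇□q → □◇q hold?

The schema corresponds to a generalized confluence (Geach) condition: ∀x ∀y ∀z ((xR²y ∧ xRz) → ∃w (yRw ∧ zRw)).
A: satisfies the condition.
B: fails — aR²a, aRd but no w with aRw and dRw.
C: fails — aR²a, aRb but no w with aRw and bRw.
D: satisfies the condition.
Valid on: A, D.

A, D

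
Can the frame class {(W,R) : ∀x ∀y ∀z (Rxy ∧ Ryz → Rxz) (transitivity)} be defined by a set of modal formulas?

Yes: it is transitivity, defined by the 4 schema □p → □□p.

Definable; □p → □□p defines it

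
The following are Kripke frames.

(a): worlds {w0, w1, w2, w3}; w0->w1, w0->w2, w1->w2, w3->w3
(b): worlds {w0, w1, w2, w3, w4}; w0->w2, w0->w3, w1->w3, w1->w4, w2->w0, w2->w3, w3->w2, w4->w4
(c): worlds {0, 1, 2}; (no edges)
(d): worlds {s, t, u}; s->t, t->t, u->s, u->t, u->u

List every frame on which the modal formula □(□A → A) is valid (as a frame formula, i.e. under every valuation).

(c)

This is the axiom for shift-reflexivity; its first-order frame correspondent is ∀x ∀y (Rxy → Ryy).
(a): fails — Rw1w2 but not Rw2w2.
(b): fails — Rw3w2 but not Rw2w2.
(c): ✓.
(d): fails — Rus but not Rss.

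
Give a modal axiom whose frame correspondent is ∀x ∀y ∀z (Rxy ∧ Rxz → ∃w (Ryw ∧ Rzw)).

This is convergence; the standard corresponding axiom is .2: ◇□q → □◇q.
Suppose ◇□q→□◇q is valid. Take Rxy, Rxz and set V(q)={w : Ryw}. Then □q at y so ◇□q at x, so □◇q at x, so ◇q at z, giving w with Rzw and Ryw.

◇□q → □◇q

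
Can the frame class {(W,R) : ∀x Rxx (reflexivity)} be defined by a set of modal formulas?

The condition is reflexivity. A defining modal formula is □q → q.
Suppose □q→q is valid. At any x set V(q)={w : Rxw}. Then □q holds at x, so q holds at x, i.e. Rxx.

Yes — defined by □q → q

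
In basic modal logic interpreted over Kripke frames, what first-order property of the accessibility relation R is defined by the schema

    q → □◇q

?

symmetry: ∀x ∀y (Rxy → Ryx)

This is the B axiom.
It corresponds to symmetry: ∀x ∀y (Rxy → Ryx).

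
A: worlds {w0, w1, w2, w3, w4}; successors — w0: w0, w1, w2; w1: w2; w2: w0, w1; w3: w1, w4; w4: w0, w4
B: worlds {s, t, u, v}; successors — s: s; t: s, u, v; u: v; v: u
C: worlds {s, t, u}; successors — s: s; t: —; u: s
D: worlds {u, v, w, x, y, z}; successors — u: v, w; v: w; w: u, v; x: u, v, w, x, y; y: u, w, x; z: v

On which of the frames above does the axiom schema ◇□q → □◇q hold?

C

Frame correspondent (Sahlqvist): ∀x ∀y ∀z (Rxy ∧ Rxz → ∃w (Ryw ∧ Rzw)) — i.e. convergence.
A: fails — Rw0w1 and Rw0w2 but w1 and w2 have no common successor.
B: fails — Rtv and Rts but v and s have no common successor.
C: condition met.
D: fails — Ruv and Ruw but v and w have no common successor.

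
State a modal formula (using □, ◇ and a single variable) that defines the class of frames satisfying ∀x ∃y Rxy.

This is seriality; the standard corresponding axiom is D: □q → ◇q.
Suppose □q→◇q is valid. At any x set V(q)=W. Then □q at x, so ◇q at x, so x has a successor.

□q → ◇q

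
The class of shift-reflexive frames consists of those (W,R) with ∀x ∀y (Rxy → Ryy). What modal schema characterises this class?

The condition is shift-reflexivity. The T□ schema □(□ψ → ψ) defines it.
Suppose □(□ψ→ψ) is valid. Take Rxy and set V(ψ)={w : Ryw}. Then at y, □ψ holds; since □(□ψ→ψ) at x, □ψ→ψ at y, so ψ at y, i.e. Ryy.

□(□ψ → ψ)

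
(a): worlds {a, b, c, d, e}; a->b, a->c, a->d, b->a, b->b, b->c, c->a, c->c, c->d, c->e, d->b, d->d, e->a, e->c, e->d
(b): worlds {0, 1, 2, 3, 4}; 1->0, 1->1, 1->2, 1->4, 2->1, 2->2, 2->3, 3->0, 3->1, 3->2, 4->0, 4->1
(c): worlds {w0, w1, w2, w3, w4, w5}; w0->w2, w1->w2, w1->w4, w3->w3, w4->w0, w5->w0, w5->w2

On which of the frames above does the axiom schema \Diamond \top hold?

This is the axiom for seriality; its first-order frame correspondent is \forall x \exists y Rxy.
(a): satisfies the condition.
(b): fails — world 0 has no successor.
(c): fails — world w2 has no successor.
Valid on: (a).

(a)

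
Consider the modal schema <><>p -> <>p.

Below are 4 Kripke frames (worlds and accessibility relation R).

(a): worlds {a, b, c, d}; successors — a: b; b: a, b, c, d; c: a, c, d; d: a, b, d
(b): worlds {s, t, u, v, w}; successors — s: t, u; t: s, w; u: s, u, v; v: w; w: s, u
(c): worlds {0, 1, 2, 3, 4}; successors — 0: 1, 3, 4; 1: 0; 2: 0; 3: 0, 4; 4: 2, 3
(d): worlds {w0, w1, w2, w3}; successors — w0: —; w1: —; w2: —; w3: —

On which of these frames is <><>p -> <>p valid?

(d)

This is the axiom for transitivity; its first-order frame correspondent is forall x forall y forall z (Rxy & Ryz -> Rxz).
(a): fails — Rcd and Rdb but not Rcb.
(b): fails — Ruv and Rvw but not Ruw.
(c): fails — R10 and R01 but not R11.
(d): ✓.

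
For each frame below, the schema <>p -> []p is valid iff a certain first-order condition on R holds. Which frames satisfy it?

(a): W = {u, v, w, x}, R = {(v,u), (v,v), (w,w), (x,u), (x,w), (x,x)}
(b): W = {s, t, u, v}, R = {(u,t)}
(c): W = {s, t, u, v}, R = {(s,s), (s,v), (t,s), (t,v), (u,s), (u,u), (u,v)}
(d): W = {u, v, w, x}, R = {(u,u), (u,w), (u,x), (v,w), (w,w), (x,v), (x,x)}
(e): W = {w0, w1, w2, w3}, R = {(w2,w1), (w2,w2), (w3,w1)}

This is the axiom for partial functionality; its first-order frame correspondent is forall x forall y forall z (Rxy & Rxz -> y = z).
(a): fails — v sees both u and v.
(b): holds.
(c): fails — s sees both s and v.
(d): fails — u sees both u and w.
(e): fails — w2 sees both w1 and w2.
Valid on: (b).

(b)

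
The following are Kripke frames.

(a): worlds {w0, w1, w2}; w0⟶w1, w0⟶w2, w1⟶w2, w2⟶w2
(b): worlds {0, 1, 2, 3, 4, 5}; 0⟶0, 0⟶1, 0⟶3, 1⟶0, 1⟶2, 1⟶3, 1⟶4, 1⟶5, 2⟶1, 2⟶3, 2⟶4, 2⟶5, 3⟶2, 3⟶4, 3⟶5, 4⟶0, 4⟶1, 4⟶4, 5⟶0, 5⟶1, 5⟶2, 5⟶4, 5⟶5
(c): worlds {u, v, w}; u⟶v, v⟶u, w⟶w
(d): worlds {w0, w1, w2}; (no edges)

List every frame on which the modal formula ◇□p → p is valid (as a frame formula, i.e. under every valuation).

Frame correspondent (Sahlqvist): ∀x ∀y (Rxy → Ryx) — i.e. symmetry.
(a): fails — Rw1w2 but not Rw2w1.
(b): fails — R34 but not R43.
(c): ✓.
(d): ✓.

(c), (d)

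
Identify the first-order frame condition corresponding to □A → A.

Suppose □A→A is valid. At any x set V(A)={w : Rxw}. Then □A holds at x, so A holds at x, i.e. Rxx.
Conversely, on a frame with reflexivity the schema holds at every world under every valuation.
So the correspondent is reflexivity.

Reflexivity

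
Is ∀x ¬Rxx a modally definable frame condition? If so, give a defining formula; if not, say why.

No

Modal frame validity is preserved under surjective bounded morphisms.
The 2-cycle (worlds a,b with a→b→a) is irreflexive, and the map sending every world to a single reflexive point • is a surjective bounded morphism (forth: every edge maps to (•,•); back: every world has a successor). So any modal formula valid on the 2-cycle is also valid on the reflexive point, which is not irreflexive.
So no modal formula (or set of formulas) defines exactly the irreflexive frames.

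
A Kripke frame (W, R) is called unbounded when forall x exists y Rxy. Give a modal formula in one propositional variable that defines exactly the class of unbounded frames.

□r → ◇r

A defining formula is □r → ◇r (the D axiom).
Suppose □r→◇r is valid. At any x set V(r)=W. Then □r at x, so ◇r at x, so x has a successor.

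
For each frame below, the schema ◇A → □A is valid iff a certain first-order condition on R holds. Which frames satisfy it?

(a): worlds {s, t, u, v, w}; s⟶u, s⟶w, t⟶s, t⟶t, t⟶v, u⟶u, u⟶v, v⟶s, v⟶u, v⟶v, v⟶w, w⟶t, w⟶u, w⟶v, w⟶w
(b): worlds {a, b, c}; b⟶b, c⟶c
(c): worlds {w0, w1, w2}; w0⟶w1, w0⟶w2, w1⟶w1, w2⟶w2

The schema corresponds to partial functionality: ∀x ∀y ∀z (Rxy ∧ Rxz → y = z).
(a): fails — s sees both u and w.
(b): condition met.
(c): fails — w0 sees both w1 and w2.
Valid on: (b).

(b)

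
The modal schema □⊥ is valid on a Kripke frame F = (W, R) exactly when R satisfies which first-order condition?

emptiness of R: ∀x ∀y ¬Rxy

□⊥ is valid iff no world has any successor (otherwise □⊥ fails at any world with one).
The converse is a direct semantic check.
So the correspondent is emptiness of R.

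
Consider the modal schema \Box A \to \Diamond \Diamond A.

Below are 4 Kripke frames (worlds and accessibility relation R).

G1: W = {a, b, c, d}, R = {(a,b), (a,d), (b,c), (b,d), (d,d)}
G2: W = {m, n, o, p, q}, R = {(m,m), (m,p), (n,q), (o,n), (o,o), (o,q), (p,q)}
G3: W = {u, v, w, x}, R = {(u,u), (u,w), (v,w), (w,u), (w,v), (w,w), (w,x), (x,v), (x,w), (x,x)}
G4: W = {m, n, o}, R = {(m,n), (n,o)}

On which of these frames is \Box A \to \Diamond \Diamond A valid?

This is the axiom for a generalized confluence (Geach) condition; its first-order frame correspondent is \forall x \exists w (xRw \wedge x R^2 w).
G1: fails — at c but no w with cRw and cR²w.
G2: fails — at n but no w with nRw and nR²w.
G3: satisfies the condition.
G4: fails — at m but no w with mRw and mR²w.
Valid on: G3.

G3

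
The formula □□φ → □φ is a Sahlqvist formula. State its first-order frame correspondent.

density: ∀x ∀y (Rxy → ∃z (Rxz ∧ Rzy))

This schema is the C4 axiom.
It corresponds to density: ∀x ∀y (Rxy → ∃z (Rxz ∧ Rzy)).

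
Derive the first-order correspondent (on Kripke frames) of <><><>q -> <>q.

This is a Sahlqvist (Geach-type) schema ◇^3□^0q → □^0◇^1q.
First-order correspondent: forall x forall y (x R^3 y -> exists w (y = w & xRw)).

forall x forall y (x R^3 y -> exists w (y = w & xRw))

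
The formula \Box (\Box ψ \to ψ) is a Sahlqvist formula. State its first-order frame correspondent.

Suppose □(□ψ→ψ) is valid. Take Rxy and set V(ψ)={w : Ryw}. Then at y, □ψ holds; since □(□ψ→ψ) at x, □ψ→ψ at y, so ψ at y, i.e. Ryy.

shift-reflexivity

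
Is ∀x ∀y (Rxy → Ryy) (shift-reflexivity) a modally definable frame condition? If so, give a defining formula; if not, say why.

Definable; □(□q → q) defines it

Yes: it is shift-reflexivity, defined by the T□ schema □(□q → q).
Suppose □(□q→q) is valid. Take Rxy and set V(q)={w : Ryw}. Then at y, □q holds; since □(□q→q) at x, □q→q at y, so q at y, i.e. Ryy.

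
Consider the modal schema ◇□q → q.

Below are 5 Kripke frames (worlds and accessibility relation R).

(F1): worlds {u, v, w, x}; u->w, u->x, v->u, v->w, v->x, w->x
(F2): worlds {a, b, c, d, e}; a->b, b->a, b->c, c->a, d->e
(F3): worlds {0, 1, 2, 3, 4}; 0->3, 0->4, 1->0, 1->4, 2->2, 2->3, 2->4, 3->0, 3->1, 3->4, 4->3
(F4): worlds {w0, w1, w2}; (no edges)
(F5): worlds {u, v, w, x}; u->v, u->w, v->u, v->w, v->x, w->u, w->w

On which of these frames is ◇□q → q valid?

(F4)

Frame correspondent (Sahlqvist): ∀x ∀y (Rxy → Ryx) — i.e. symmetry.
(F1): fails — Ruw but not Rwu.
(F2): fails — Rbc but not Rcb.
(F3): fails — R10 but not R01.
(F4): condition met.
(F5): fails — Rvw but not Rwv.
Valid on: (F4).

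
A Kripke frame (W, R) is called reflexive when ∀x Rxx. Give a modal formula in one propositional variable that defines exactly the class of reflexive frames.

The condition is reflexivity. The T schema □ψ → ψ defines it.
Suppose □ψ→ψ is valid. At any x set V(ψ)={w : Rxw}. Then □ψ holds at x, so ψ holds at x, i.e. Rxx.

□ψ → ψ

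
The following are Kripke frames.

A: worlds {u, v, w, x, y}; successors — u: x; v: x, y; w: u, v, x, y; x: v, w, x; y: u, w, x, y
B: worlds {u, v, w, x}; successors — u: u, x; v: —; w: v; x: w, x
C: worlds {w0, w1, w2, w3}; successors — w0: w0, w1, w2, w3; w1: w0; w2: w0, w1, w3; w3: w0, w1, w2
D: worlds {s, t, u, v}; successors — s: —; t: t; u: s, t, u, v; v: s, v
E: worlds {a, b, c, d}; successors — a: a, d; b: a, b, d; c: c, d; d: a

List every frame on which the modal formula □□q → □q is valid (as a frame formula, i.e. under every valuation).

A, C, D, E

Frame correspondent (Sahlqvist): ∀x ∀y (Rxy → ∃z (Rxz ∧ Rzy)) — i.e. density.
A: satisfies the condition.
B: fails — Rwv but no z with Rwz and Rzv.
C: satisfies the condition.
D: satisfies the condition.
E: satisfies the condition.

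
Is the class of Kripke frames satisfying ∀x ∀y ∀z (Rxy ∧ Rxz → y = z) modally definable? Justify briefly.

Yes: it is partial functionality, defined by the CD schema ◇p → □p.

Yes, by ◇p → □p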